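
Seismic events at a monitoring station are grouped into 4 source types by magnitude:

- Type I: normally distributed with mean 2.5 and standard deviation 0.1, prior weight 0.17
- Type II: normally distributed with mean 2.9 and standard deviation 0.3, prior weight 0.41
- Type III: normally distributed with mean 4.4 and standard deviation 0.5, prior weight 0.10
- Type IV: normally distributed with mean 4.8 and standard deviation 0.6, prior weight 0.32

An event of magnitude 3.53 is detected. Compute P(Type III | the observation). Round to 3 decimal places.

P(component k | x) = π_k·f_k(x) / marginal(x), where marginal(x) = Σ_j π_j·f_j(x).
Evaluate each component's likelihood at the observed value:
  p_I = (1/(0.1·√(2π)))·exp(−(3.53−2.5)²/(2·0.1²)) = 3.989423·exp(-53.04500) = 3.66235e-23
  p_II = (1/(0.3·√(2π)))·exp(−(3.53−2.9)²/(2·0.3²)) = 1.329808·exp(-2.20500) = 0.146612
  p_III = (1/(0.5·√(2π)))·exp(−(3.53−4.4)²/(2·0.5²)) = 0.797885·exp(-1.51380) = 0.175592
  p_IV = (1/(0.6·√(2π)))·exp(−(3.53−4.8)²/(2·0.6²)) = 0.664904·exp(-2.24014) = 0.0707748
Multiply by the mixture weights:
  π_I·p_I = 0.17 × 3.66235e-23 = 6.22599e-24
  π_II·p_II = 0.41 × 0.146612 = 0.0601109
  π_III·p_III = 0.10 × 0.175592 = 0.0175592
  π_IV·p_IV = 0.32 × 0.0707748 = 0.0226479
Normaliser: 6.22599e-24 + 0.0601109 + 0.0175592 + 0.0226479 = 0.100318
So the posterior for Type III is 0.0175592 / 0.100318 ≈ 0.175.

0.175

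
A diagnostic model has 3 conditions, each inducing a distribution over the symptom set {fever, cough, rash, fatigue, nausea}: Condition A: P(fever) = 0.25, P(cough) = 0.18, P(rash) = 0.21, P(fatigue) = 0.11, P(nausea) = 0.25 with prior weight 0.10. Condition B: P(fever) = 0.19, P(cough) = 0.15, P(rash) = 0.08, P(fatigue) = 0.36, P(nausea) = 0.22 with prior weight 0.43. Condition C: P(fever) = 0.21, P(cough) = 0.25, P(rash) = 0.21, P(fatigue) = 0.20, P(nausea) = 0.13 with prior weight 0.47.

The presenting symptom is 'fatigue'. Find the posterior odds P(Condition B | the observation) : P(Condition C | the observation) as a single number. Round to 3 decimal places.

1.647

Only the two components matter; the odds are (P(Z=i) f_i(x)) / (P(Z=j) f_j(x)).
Evaluate each component's likelihood at the observed value:
  p_A = 0.11
  p_B = 0.36
  p_C = 0.2
0.1548 / 0.094 ≈ 1.647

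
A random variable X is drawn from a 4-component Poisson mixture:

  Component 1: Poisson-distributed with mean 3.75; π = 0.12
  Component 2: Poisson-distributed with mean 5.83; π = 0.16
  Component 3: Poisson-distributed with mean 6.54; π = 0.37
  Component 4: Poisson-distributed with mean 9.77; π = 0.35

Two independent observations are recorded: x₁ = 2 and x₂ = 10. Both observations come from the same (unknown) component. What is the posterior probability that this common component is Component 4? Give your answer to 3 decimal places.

Posterior ∝ prior × likelihood, so P(k | x) ∝ P(Z=k) f_k(x); normalise over all components.
Since both observations come from the same component, the likelihood for component k is f_k(x₁)·f_k(x₂).
  L_1 = [0.165359] × [0.00356406] = 0.00058935
  L_2 = [0.049931] × [0.036727] = 0.00183382
  L_3 = [0.0308915] × [0.0569808] = 0.00176022
  L_4 = [0.00272711] × [0.124774] = 0.000340273
Prior × likelihood for each component:
  P(Z=1)·L_1 = 0.12 × 0.00058935 = 7.0722e-05
  P(Z=2)·L_2 = 0.16 × 0.00183382 = 0.000293411
  P(Z=3)·L_3 = 0.37 × 0.00176022 = 0.000651283
  P(Z=4)·L_4 = 0.35 × 0.000340273 = 0.000119096
Evidence: 7.0722e-05 + 0.000293411 + 0.000651283 + 0.000119096 = 0.00113451
P(Component 4 | x₁,x₂) ≈ 0.105

0.105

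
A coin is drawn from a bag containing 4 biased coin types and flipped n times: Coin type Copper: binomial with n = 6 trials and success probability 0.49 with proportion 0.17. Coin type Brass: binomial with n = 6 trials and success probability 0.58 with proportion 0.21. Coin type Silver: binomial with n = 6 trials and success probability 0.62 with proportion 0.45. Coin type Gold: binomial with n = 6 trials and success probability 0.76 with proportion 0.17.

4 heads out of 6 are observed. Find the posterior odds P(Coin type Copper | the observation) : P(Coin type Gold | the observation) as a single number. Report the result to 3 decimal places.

0.780

The posterior odds equal the prior odds times the likelihood ratio: (π_i/π_j)·(f_i(x)/f_j(x)).
Evaluate each component's likelihood at the observed value:
  f_Copper = C(6,4)·0.49^4·0.51^2 = 15·0.057648·0.2601 = 0.224914
  f_Brass = C(6,4)·0.58^4·0.42^2 = 15·0.113165·0.1764 = 0.299434
  f_Silver = C(6,4)·0.62^4·0.38^2 = 15·0.147763·0.1444 = 0.320055
  f_Gold = C(6,4)·0.76^4·0.24^2 = 15·0.333622·0.0576 = 0.288249
Posterior odds = (π_Copper·f_Copper) / (π_Gold·f_Gold) = (0.17·0.224914) / (0.17·0.288249) = 0.0382353 / 0.0490024 ≈ 0.780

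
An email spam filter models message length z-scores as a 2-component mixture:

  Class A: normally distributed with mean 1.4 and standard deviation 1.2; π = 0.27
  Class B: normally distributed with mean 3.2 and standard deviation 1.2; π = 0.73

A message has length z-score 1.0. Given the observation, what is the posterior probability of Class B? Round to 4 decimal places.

0.3474

Apply Bayes' rule: the posterior for each component is proportional to its prior times its likelihood at x.
Component likelihoods at x = 1.0:
  f_A = (1/(1.2·√(2π)))·exp(−(1.0−1.4)²/(2·1.2²)) = 0.332452·exp(-0.05556) = 0.314486
  f_B = (1/(1.2·√(2π)))·exp(−(1.0−3.2)²/(2·1.2²)) = 0.332452·exp(-1.68056) = 0.061926
Weight by the priors:
  w_A·f_A = 0.27 × 0.314486 = 0.0849112
  w_B·f_B = 0.73 × 0.061926 = 0.045206
Marginal: 0.0849112 + 0.045206 = 0.130117
Responsibility of Class B: 0.045206 / 0.130117 ≈ 0.3474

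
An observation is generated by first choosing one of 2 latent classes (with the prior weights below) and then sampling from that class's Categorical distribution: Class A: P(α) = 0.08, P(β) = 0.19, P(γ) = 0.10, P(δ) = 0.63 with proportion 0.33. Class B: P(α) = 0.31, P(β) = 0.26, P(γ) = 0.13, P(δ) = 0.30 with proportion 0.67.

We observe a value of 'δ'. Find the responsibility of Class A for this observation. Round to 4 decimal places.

By Bayes' theorem, P(k | x) = P(Z=k) f_k(x) / Σ_j P(Z=j) f_j(x).
Categorical probabilities:
  f_A = 0.63
  f_B = 0.3
Prior × likelihood for each component:
  P(Z=A)·f_A = 0.33 × 0.63 = 0.2079
  P(Z=B)·f_B = 0.67 × 0.3 = 0.201
Normaliser: 0.2079 + 0.201 = 0.4089
So the posterior for Class A is 0.2079 / 0.4089 ≈ 0.5084.

0.5084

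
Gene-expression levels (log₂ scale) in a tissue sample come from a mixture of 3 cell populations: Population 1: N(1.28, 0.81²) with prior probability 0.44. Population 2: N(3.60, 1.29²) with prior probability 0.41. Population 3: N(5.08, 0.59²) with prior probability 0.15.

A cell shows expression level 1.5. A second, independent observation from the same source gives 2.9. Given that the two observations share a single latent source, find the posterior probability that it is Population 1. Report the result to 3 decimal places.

0.607

The responsibility of component k is P(Z=k) f_k(x) divided by Σ_j P(Z=j) f_j(x).
Since both observations come from the same component, the likelihood for component k is f_k(x₁)·f_k(x₂).
  p_1 = [0.474686] × [0.0666555] = 0.0316404
  p_2 = [0.0821982] × [0.26692] = 0.0219403
  p_3 = [6.84065e-09] × [0.00073363] = 5.01851e-12
Weight by the priors:
  P(Z=1)·p_1 = 0.44 × 0.0316404 = 0.0139218
  P(Z=2)·p_2 = 0.41 × 0.0219403 = 0.00899554
  P(Z=3)·p_3 = 0.15 × 5.01851e-12 = 7.52776e-13
Normaliser: 0.0139218 + 0.00899554 + 7.52776e-13 = 0.0229173
So the posterior for Population 1 is 0.0139218 / 0.0229173 ≈ 0.607.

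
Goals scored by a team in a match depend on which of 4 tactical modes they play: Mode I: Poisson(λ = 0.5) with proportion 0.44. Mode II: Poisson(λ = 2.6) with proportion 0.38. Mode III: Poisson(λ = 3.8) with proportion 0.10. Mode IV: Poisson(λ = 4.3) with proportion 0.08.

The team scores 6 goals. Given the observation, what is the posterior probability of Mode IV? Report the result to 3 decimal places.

Posterior ∝ prior × likelihood, so P(k | x) ∝ π_k f_k(x); normalise over all components.
Component likelihoods at x = 6 goals:
  p_I = e^(−0.5)·0.5^6/6! = 1.31626e-05
  p_II = e^(−2.6)·2.6^6/6! = 0.0318671
  p_III = e^(−3.8)·3.8^6/6! = 0.0935513
  p_IV = e^(−4.3)·4.3^6/6! = 0.119127
Unnormalised posteriors:
  π_I·p_I = 0.44 × 1.31626e-05 = 5.79153e-06
  π_II·p_II = 0.38 × 0.0318671 = 0.0121095
  π_III·p_III = 0.10 × 0.0935513 = 0.00935513
  π_IV·p_IV = 0.08 × 0.119127 = 0.0095302
Normaliser: 5.79153e-06 + 0.0121095 + 0.00935513 + 0.0095302 = 0.0310006
Responsibility of Mode IV: 0.0095302 / 0.0310006 ≈ 0.307

0.307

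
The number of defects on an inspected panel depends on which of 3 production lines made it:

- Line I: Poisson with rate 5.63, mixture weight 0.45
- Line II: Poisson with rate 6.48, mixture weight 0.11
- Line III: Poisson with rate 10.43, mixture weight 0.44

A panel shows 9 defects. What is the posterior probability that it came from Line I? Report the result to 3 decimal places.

By Bayes' theorem, P(k | x) = π_k f_k(x) / Σ_j π_j f_j(x).
Poisson probabilities:
  p_I = e^(−5.63)·5.63^9/9! = 0.0561998
  p_II = e^(−6.48)·6.48^9/9! = 0.0851498
  p_III = e^(−10.43)·10.43^9/9! = 0.118879
Weight by the priors:
  π_I·p_I = 0.45 × 0.0561998 = 0.0252899
  π_II·p_II = 0.11 × 0.0851498 = 0.00936648
  π_III·p_III = 0.44 × 0.118879 = 0.0523067
Normaliser: 0.0252899 + 0.00936648 + 0.0523067 = 0.086963
P(Line I | 9 defects) = 0.0252899 / 0.086963 ≈ 0.291

0.291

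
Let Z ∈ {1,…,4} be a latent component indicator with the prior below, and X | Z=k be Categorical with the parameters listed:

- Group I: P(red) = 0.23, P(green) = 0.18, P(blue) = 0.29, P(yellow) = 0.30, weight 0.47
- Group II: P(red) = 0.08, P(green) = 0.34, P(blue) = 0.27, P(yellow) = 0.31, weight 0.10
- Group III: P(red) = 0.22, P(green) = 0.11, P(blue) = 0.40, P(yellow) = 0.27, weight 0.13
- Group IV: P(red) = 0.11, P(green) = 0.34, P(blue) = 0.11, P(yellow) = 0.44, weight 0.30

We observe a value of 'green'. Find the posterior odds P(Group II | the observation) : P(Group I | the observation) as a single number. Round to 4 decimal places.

0.4019

Since P(k|x) ∝ P(Z=k) f_k(x), the posterior odds are P(Z=i) f_i(x) / (P(Z=j) f_j(x)).
Component likelihoods at x = 'green':
  p_I = P(green | comp) = 0.18
  p_II = P(green | comp) = 0.34
  p_III = P(green | comp) = 0.11
  p_IV = P(green | comp) = 0.34
Posterior odds = (P(Z=II)·p_II) / (P(Z=I)·p_I) = (0.10·0.34) / (0.47·0.18) = 0.034 / 0.0846 ≈ 0.4019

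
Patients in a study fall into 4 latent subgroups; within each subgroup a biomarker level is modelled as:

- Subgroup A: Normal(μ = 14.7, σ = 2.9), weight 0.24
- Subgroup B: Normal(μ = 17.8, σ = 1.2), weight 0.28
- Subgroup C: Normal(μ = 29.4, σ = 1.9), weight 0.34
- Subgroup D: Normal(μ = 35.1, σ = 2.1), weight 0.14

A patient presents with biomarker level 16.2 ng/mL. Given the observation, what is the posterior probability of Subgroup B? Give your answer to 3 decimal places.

Apply Bayes' rule: the posterior for each component is proportional to its prior times its likelihood at x.
Component likelihoods at x = 16.2 ng/mL:
  L_A = (1/(2.9·√(2π)))·exp(−(16.2−14.7)²/(2·2.9²)) = 0.137566·exp(-0.13377) = 0.120342
  L_B = (1/(1.2·√(2π)))·exp(−(16.2−17.8)²/(2·1.2²)) = 0.332452·exp(-0.88889) = 0.136675
  L_C = (1/(1.9·√(2π)))·exp(−(16.2−29.4)²/(2·1.9²)) = 0.209970·exp(-24.13296) = 6.93974e-12
  L_D = (1/(2.1·√(2π)))·exp(−(16.2−35.1)²/(2·2.1²)) = 0.189973·exp(-40.50000) = 4.89513e-19
Unnormalised posteriors:
  w_A·L_A = 0.24 × 0.120342 = 0.0288821
  w_B·L_B = 0.28 × 0.136675 = 0.038269
  w_C·L_C = 0.34 × 6.93974e-12 = 2.35951e-12
  w_D·L_D = 0.14 × 4.89513e-19 = 6.85318e-20
Evidence: 0.0288821 + 0.038269 + 2.35951e-12 + 6.85318e-20 = 0.0671511
So the posterior for Subgroup B is 0.038269 / 0.0671511 ≈ 0.570.

0.570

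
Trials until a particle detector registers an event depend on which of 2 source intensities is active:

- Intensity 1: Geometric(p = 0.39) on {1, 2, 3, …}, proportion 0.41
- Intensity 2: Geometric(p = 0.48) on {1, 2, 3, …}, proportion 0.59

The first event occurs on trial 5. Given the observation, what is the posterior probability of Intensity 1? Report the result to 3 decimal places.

0.517

Apply Bayes' rule: the posterior for each component is proportional to its prior times its likelihood at x.
Evaluate each component's likelihood at the observed value:
  p_1 = 0.39·(1−0.39)^4 = 0.39·0.138458 = 0.0539988
  p_2 = 0.48·(1−0.48)^4 = 0.48·0.0731162 = 0.0350958
Unnormalised posteriors:
  π_1·p_1 = 0.41 × 0.0539988 = 0.0221395
  π_2·p_2 = 0.59 × 0.0350958 = 0.0207065
Marginal: 0.0221395 + 0.0207065 = 0.042846
So the posterior for Intensity 1 is 0.0221395 / 0.042846 ≈ 0.517.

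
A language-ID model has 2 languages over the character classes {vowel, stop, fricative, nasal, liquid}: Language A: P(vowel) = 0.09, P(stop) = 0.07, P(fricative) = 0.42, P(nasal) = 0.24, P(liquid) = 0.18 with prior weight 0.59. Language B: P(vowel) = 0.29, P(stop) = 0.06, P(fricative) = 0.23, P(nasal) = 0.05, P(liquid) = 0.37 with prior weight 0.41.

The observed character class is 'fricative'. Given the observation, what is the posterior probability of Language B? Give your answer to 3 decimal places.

0.276

The responsibility of component k is P(Z=k) f_k(x) divided by Σ_j P(Z=j) f_j(x).
Component likelihoods at x = 'fricative':
  L_A = P(fricative | comp) = 0.42
  L_B = P(fricative | comp) = 0.23
Multiply by the mixture weights:
  P(Z=A)·L_A = 0.59 × 0.42 = 0.2478
  P(Z=B)·L_B = 0.41 × 0.23 = 0.0943
Marginal: 0.2478 + 0.0943 = 0.3421
So the posterior for Language B is 0.0943 / 0.3421 ≈ 0.276.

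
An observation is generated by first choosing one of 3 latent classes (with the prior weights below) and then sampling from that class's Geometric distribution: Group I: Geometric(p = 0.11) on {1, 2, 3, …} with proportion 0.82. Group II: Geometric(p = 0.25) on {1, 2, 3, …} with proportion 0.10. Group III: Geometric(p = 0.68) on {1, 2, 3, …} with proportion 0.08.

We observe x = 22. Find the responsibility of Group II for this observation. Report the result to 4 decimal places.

By Bayes' theorem, P(k | x) = π_k f_k(x) / Σ_j π_j f_j(x).
Component likelihoods at x = 22:
  L_I = 0.00951881
  L_II = 0.000594602
  L_III = 2.75841e-11
Multiply by the mixture weights:
  π_I·L_I = 0.82 × 0.00951881 = 0.00780543
  π_II·L_II = 0.10 × 0.000594602 = 5.94602e-05
  π_III·L_III = 0.08 × 2.75841e-11 = 2.20673e-12
Evidence: 0.00780543 + 5.94602e-05 + 2.20673e-12 = 0.00786489
Responsibility of Group II: 5.94602e-05 / 0.00786489 ≈ 0.0076

0.0076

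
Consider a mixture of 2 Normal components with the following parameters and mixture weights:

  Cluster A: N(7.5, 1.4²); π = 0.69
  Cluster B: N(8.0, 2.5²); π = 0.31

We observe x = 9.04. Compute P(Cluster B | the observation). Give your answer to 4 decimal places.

Posterior ∝ prior × likelihood, so P(k | x) ∝ w_k f_k(x); normalise over all components.
Component likelihoods at x = 9.04:
  f_A = (1/(1.4·√(2π)))·exp(−(9.04−7.5)²/(2·1.4²)) = 0.284959·exp(-0.60500) = 0.155609
  f_B = (1/(2.5·√(2π)))·exp(−(9.04−8.0)²/(2·2.5²)) = 0.159577·exp(-0.08653) = 0.14635
Multiply by the mixture weights:
  w_A·f_A = 0.69 × 0.155609 = 0.10737
  w_B·f_B = 0.31 × 0.14635 = 0.0453684
Normaliser: 0.10737 + 0.0453684 = 0.152738
Responsibility of Cluster B: 0.0453684 / 0.152738 ≈ 0.2970

0.2970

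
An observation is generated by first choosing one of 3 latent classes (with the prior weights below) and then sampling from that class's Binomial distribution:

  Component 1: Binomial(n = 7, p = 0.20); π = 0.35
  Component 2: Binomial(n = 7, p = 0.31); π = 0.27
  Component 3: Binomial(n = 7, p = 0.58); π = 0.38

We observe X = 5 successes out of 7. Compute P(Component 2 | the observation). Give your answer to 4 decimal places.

0.0760

By Bayes' theorem, P(k | x) = w_k f_k(x) / Σ_j w_j f_j(x).
Evaluate each component's likelihood at the observed value:
  p_1 = C(7,5)·0.20^5·0.80^2 = 21·0.00032·0.64 = 0.0043008
  p_2 = C(7,5)·0.31^5·0.69^2 = 21·0.00286292·0.4761 = 0.0286237
  p_3 = C(7,5)·0.58^5·0.42^2 = 21·0.0656357·0.1764 = 0.243141
Multiply by the mixture weights:
  w_1·p_1 = 0.35 × 0.0043008 = 0.00150528
  w_2·p_2 = 0.27 × 0.0286237 = 0.0077284
  w_3·p_3 = 0.38 × 0.243141 = 0.0923935
Marginal: 0.00150528 + 0.0077284 + 0.0923935 = 0.101627
Responsibility of Component 2: 0.0077284 / 0.101627 ≈ 0.0760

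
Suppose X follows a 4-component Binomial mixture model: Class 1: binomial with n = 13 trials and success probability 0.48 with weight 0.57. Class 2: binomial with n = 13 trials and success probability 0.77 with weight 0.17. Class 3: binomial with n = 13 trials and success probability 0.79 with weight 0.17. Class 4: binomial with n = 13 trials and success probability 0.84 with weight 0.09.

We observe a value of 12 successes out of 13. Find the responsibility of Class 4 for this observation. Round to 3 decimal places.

The responsibility of component k is π_k f_k(x) divided by Σ_j π_j f_j(x).
Binomial probabilities:
  f_1 = 0.00101121
  f_2 = 0.129885
  f_3 = 0.16132
  f_4 = 0.256693
Unnormalised posteriors:
  π_1·f_1 = 0.57 × 0.00101121 = 0.00057639
  π_2·f_2 = 0.17 × 0.129885 = 0.0220805
  π_3·f_3 = 0.17 × 0.16132 = 0.0274244
  π_4·f_4 = 0.09 × 0.256693 = 0.0231024
Marginal: 0.00057639 + 0.0220805 + 0.0274244 + 0.0231024 = 0.0731837
So the posterior for Class 4 is 0.0231024 / 0.0731837 ≈ 0.316.

0.316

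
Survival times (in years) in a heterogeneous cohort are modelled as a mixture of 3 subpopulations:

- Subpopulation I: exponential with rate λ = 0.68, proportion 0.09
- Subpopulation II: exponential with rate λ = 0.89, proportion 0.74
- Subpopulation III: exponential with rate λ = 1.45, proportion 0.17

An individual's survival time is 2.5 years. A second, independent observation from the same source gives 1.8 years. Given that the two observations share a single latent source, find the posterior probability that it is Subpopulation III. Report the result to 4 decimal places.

0.0446

P(component k | x) = π_k·f_k(x) / marginal(x), where marginal(x) = Σ_j π_j·f_j(x).
Since both observations come from the same component, the likelihood for component k is f_k(x₁)·f_k(x₂).
  f_I = [0.124225] × [0.199955] = 0.0248394
  f_II = [0.09618] × [0.179329] = 0.0172479
  f_III = [0.0386412] × [0.106625] = 0.00412012
Unnormalised posteriors:
  π_I·f_I = 0.09 × 0.0248394 = 0.00223554
  π_II·f_II = 0.74 × 0.0172479 = 0.0127634
  π_III·f_III = 0.17 × 0.00412012 = 0.00070042
Denominator: 0.00223554 + 0.0127634 + 0.00070042 = 0.0156994
So the posterior for Subpopulation III is 0.00070042 / 0.0156994 ≈ 0.0446.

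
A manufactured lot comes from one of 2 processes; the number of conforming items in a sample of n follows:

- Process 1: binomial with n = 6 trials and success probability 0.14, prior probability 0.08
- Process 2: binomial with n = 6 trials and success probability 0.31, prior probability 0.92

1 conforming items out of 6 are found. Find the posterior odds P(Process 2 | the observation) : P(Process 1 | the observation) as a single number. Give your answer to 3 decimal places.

Posterior odds = (π_i f_i(x)) / (π_j f_j(x)); the normalising sum cancels.
Binomial probabilities:
  p_1 = 0.395159
  p_2 = 0.29091
Posterior odds = (π_2·p_2) / (π_1·p_1) = (0.92·0.29091) / (0.08·0.395159) = 0.267637 / 0.0316127 ≈ 8.466

8.466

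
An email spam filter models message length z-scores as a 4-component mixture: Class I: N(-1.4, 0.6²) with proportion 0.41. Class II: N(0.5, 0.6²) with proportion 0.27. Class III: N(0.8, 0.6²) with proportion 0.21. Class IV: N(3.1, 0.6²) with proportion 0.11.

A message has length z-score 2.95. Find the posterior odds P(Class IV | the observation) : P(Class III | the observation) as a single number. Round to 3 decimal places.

311.769

Posterior odds = (π_i f_i(x)) / (π_j f_j(x)); the normalising sum cancels.
Component likelihoods at x = 2.95:
  f_I = 2.56423e-12
  f_II = 0.000159269
  f_III = 0.00108275
  f_IV = 0.644447
Posterior odds = (π_IV·f_IV) / (π_III·f_III) = (0.11·0.644447) / (0.21·0.00108275) = 0.0708892 / 0.000227377 ≈ 311.769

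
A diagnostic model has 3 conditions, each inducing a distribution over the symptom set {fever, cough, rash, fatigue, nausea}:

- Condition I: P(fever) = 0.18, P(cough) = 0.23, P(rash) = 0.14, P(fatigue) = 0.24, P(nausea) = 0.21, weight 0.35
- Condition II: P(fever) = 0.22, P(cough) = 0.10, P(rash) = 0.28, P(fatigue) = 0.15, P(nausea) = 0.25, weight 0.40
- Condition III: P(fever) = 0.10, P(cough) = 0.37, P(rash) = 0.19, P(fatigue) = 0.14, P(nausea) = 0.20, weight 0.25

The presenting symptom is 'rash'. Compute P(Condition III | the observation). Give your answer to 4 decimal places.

By Bayes' theorem, P(k | x) = π_k f_k(x) / Σ_j π_j f_j(x).
Evaluate each component's likelihood at the observed value:
  L_I = P(rash | comp) = 0.14
  L_II = P(rash | comp) = 0.28
  L_III = P(rash | comp) = 0.19
Multiply by the mixture weights:
  π_I·L_I = 0.35 × 0.14 = 0.049
  π_II·L_II = 0.40 × 0.28 = 0.112
  π_III·L_III = 0.25 × 0.19 = 0.0475
Denominator: 0.049 + 0.112 + 0.0475 = 0.2085
So the posterior for Condition III is 0.0475 / 0.2085 ≈ 0.2278.

0.2278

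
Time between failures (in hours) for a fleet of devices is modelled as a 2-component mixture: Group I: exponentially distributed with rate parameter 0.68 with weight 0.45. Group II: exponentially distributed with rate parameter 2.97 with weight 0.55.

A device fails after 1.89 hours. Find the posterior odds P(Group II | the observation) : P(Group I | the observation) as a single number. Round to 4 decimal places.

Only the two components matter; the odds are (π_i f_i(x)) / (π_j f_j(x)).
Exponential densities:
  p_I = 0.68·e^(−0.68·1.89) = 0.68·e^(−1.2852) = 0.188085
  p_II = 2.97·e^(−2.97·1.89) = 2.97·e^(−5.6133) = 0.0108376
0.00596065 / 0.0846381 ≈ 0.0704

0.0704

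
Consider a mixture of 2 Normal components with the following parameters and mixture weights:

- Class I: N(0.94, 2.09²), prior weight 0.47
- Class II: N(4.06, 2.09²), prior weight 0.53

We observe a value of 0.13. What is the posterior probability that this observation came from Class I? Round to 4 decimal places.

0.8282

By Bayes' theorem, P(k | x) = π_k f_k(x) / Σ_j π_j f_j(x).
Component likelihoods at x = 0.13:
  f_I = 0.177071
  f_II = 0.0325811
Weight by the priors:
  π_I·f_I = 0.47 × 0.177071 = 0.0832234
  π_II·f_II = 0.53 × 0.0325811 = 0.017268
Denominator: 0.0832234 + 0.017268 = 0.100491
P(Class I | the observation) ≈ 0.8282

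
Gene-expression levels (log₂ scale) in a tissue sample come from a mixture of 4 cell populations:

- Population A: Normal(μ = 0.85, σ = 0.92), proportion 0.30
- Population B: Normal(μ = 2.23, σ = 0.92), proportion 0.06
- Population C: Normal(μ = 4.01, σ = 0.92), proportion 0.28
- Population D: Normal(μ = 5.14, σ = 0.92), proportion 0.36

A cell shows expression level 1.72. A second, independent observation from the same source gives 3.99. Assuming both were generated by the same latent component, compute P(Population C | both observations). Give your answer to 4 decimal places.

The responsibility of component k is π_k f_k(x) divided by Σ_j π_j f_j(x).
Since both observations come from the same component, the likelihood for component k is f_k(x₁)·f_k(x₂).
  L_A = [0.277292] × [0.00128116] = 0.000355255
  L_B = [0.371871] × [0.0695698] = 0.025871
  L_C = [0.0195762] × [0.43353] = 0.00848687
  L_D = [0.000432877] × [0.198532] = 8.59399e-05
Unnormalised posteriors:
  π_A·L_A = 0.30 × 0.000355255 = 0.000106576
  π_B·L_B = 0.06 × 0.025871 = 0.00155226
  π_C·L_C = 0.28 × 0.00848687 = 0.00237632
  π_D·L_D = 0.36 × 8.59399e-05 = 3.09383e-05
Sum: 0.000106576 + 0.00155226 + 0.00237632 + 3.09383e-05 = 0.0040661
Responsibility of Population C: 0.00237632 / 0.0040661 ≈ 0.5844

0.5844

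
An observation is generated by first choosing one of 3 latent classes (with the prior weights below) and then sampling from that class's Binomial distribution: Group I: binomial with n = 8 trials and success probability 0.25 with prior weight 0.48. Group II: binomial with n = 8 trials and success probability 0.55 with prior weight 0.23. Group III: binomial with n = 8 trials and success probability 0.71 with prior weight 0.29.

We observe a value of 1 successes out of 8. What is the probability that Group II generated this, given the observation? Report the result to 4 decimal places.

0.0286

P(component k | x) = w_k·f_k(x) / marginal(x), where marginal(x) = Σ_j w_j·f_j(x).
Component likelihoods at x = 1 successes out of 8:
  p_I = C(8,1)·0.25^1·0.75^7 = 8·0.25·0.133484 = 0.266968
  p_II = C(8,1)·0.55^1·0.45^7 = 8·0.55·0.00373669 = 0.0164415
  p_III = C(8,1)·0.71^1·0.29^7 = 8·0.71·0.000172499 = 0.000979793
Weight by the priors:
  w_I·p_I = 0.48 × 0.266968 = 0.128145
  w_II·p_II = 0.23 × 0.0164415 = 0.00378153
  w_III·p_III = 0.29 × 0.000979793 = 0.00028414
Marginal: 0.128145 + 0.00378153 + 0.00028414 = 0.13221
Responsibility of Group II: 0.00378153 / 0.13221 ≈ 0.0286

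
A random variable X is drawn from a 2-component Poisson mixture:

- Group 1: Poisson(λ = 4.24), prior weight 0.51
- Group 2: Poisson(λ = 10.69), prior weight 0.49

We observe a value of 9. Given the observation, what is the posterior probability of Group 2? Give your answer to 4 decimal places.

0.8621

P(component k | x) = w_k·f_k(x) / marginal(x), where marginal(x) = Σ_j w_j·f_j(x).
Poisson probabilities:
  L_1 = e^(−4.24)·4.24^9/9! = 0.0175841
  L_2 = e^(−10.69)·10.69^9/9! = 0.114401
Multiply by the mixture weights:
  w_1·L_1 = 0.51 × 0.0175841 = 0.00896791
  w_2·L_2 = 0.49 × 0.114401 = 0.0560563
Normaliser: 0.00896791 + 0.0560563 = 0.0650242
So the posterior for Group 2 is 0.0560563 / 0.0650242 ≈ 0.8621.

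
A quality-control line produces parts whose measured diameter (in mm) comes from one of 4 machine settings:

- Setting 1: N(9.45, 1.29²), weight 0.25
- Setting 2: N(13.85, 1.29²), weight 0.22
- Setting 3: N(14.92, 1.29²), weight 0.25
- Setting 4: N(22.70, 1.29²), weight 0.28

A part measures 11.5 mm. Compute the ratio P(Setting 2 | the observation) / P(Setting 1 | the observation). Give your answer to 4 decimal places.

0.5919

The posterior odds equal the prior odds times the likelihood ratio: (w_i/w_j)·(f_i(x)/f_j(x)).
Normal densities:
  f_1 = (1/(1.29·√(2π)))·exp(−(11.5−9.45)²/(2·1.29²)) = 0.309258·exp(-1.26269) = 0.0874861
  f_2 = (1/(1.29·√(2π)))·exp(−(11.5−13.85)²/(2·1.29²)) = 0.309258·exp(-1.65931) = 0.0588428
  f_3 = (1/(1.29·√(2π)))·exp(−(11.5−14.92)²/(2·1.29²)) = 0.309258·exp(-3.51433) = 0.00920588
  f_4 = (1/(1.29·√(2π)))·exp(−(11.5−22.70)²/(2·1.29²)) = 0.309258·exp(-37.69004) = 1.32356e-17
Odds = (0.22/0.25) × (0.0588428/0.0874861) = 0.88 × 0.672596 ≈ 0.5919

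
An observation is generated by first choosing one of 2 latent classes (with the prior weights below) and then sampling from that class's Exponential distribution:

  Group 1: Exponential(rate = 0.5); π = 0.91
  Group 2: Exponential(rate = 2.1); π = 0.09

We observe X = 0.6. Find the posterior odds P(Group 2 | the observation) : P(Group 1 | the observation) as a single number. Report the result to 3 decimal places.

0.159

Posterior odds = (π_i f_i(x)) / (π_j f_j(x)); the normalising sum cancels.
Exponential densities:
  p_1 = 0.370409
  p_2 = 0.595673
Posterior odds = (π_2·p_2) / (π_1·p_1) = (0.09·0.595673) / (0.91·0.370409) = 0.0536106 / 0.337072 ≈ 0.159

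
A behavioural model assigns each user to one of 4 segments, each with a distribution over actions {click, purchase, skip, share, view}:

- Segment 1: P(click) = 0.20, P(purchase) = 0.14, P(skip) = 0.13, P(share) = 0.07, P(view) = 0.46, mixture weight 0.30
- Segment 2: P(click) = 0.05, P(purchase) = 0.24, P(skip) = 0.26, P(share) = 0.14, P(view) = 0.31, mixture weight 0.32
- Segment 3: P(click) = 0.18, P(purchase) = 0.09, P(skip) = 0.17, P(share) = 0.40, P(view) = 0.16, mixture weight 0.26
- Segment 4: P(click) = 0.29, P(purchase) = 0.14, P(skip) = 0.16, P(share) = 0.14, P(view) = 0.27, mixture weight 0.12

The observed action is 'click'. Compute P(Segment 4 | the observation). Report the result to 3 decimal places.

0.221

Posterior ∝ prior × likelihood, so P(k | x) ∝ P(Z=k) f_k(x); normalise over all components.
Categorical probabilities:
  f_1 = P(click | comp) = 0.20
  f_2 = P(click | comp) = 0.05
  f_3 = P(click | comp) = 0.18
  f_4 = P(click | comp) = 0.29
Prior × likelihood for each component:
  P(Z=1)·f_1 = 0.30 × 0.2 = 0.06
  P(Z=2)·f_2 = 0.32 × 0.05 = 0.016
  P(Z=3)·f_3 = 0.26 × 0.18 = 0.0468
  P(Z=4)·f_4 = 0.12 × 0.29 = 0.0348
Denominator: 0.06 + 0.016 + 0.0468 + 0.0348 = 0.1576
So the posterior for Segment 4 is 0.0348 / 0.1576 ≈ 0.221.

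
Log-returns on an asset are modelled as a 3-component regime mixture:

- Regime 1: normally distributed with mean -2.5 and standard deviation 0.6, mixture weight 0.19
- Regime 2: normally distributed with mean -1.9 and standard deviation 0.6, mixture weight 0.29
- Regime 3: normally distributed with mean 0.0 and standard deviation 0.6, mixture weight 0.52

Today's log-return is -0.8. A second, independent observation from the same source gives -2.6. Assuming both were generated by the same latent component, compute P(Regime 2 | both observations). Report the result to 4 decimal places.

0.8894

Apply Bayes' rule: the posterior for each component is proportional to its prior times its likelihood at x.
Since both observations come from the same component, the likelihood for component k is f_k(x₁)·f_k(x₂).
  L_1 = [(1/(0.6·√(2π)))·exp(−(-0.8−-2.5)²/(2·0.6²)) = 0.664904·exp(-4.01389) = 0.0120102] × [0.655733] = 0.00787546
  L_2 = [(1/(0.6·√(2π)))·exp(−(-0.8−-1.9)²/(2·0.6²)) = 0.664904·exp(-1.68056) = 0.123852] × [0.336664] = 0.0416965
  L_3 = [(1/(0.6·√(2π)))·exp(−(-0.8−0.0)²/(2·0.6²)) = 0.664904·exp(-0.88889) = 0.27335] × [5.56181e-05] = 1.52032e-05
Weight by the priors:
  w_1·L_1 = 0.19 × 0.00787546 = 0.00149634
  w_2·L_2 = 0.29 × 0.0416965 = 0.012092
  w_3·L_3 = 0.52 × 1.52032e-05 = 7.90567e-06
Evidence: 0.00149634 + 0.012092 + 7.90567e-06 = 0.0135962
Responsibility of Regime 2: 0.012092 / 0.0135962 ≈ 0.8894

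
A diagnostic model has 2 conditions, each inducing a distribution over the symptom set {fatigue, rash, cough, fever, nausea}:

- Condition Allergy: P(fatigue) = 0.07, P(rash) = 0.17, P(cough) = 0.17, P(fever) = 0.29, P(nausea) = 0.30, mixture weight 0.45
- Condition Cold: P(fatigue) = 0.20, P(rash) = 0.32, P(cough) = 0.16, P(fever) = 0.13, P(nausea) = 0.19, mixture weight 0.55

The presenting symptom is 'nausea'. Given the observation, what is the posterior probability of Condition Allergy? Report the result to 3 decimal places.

0.564

The responsibility of component k is π_k f_k(x) divided by Σ_j π_j f_j(x).
Component likelihoods at x = 'nausea':
  f_Allergy = 0.3
  f_Cold = 0.19
Multiply by the mixture weights:
  π_Allergy·f_Allergy = 0.45 × 0.3 = 0.135
  π_Cold·f_Cold = 0.55 × 0.19 = 0.1045
Evidence: 0.135 + 0.1045 = 0.2395
So the posterior for Condition Allergy is 0.135 / 0.2395 ≈ 0.564.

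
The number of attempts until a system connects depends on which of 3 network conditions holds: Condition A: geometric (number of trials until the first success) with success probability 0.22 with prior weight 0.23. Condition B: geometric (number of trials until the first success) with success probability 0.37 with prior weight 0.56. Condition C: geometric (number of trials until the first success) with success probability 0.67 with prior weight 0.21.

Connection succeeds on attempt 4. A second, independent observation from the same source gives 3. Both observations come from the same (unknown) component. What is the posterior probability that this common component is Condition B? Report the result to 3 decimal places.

0.680

The responsibility of component k is π_k f_k(x) divided by Σ_j π_j f_j(x).
Since both observations come from the same component, the likelihood for component k is f_k(x₁)·f_k(x₂).
  p_A = [0.104401] × [0.133848] = 0.0139739
  p_B = [0.0925174] × [0.146853] = 0.0135865
  p_C = [0.0240778] × [0.072963] = 0.00175679
Prior × likelihood for each component:
  π_A·p_A = 0.23 × 0.0139739 = 0.003214
  π_B·p_B = 0.56 × 0.0135865 = 0.00760842
  π_C·p_C = 0.21 × 0.00175679 = 0.000368925
Normaliser: 0.003214 + 0.00760842 + 0.000368925 = 0.0111913
P(Condition B | x₁, x₂) ≈ 0.680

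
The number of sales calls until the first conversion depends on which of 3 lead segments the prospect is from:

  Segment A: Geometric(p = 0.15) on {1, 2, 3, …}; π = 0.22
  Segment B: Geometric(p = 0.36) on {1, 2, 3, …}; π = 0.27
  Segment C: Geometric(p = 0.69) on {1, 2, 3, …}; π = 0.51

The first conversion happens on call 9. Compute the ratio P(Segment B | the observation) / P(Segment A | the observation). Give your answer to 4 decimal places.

The posterior odds equal the prior odds times the likelihood ratio: (w_i/w_j)·(f_i(x)/f_j(x)).
Component likelihoods at x = 9:
  f_A = 0.15·(1−0.15)^8 = 0.15·0.272491 = 0.0408736
  f_B = 0.36·(1−0.36)^8 = 0.36·0.0281475 = 0.0101331
  f_C = 0.69·(1−0.69)^8 = 0.69·8.52891e-05 = 5.88495e-05
Posterior odds = (w_B·f_B) / (w_A·f_A) = (0.27·0.0101331) / (0.22·0.0408736) = 0.00273594 / 0.00899219 ≈ 0.3043

0.3043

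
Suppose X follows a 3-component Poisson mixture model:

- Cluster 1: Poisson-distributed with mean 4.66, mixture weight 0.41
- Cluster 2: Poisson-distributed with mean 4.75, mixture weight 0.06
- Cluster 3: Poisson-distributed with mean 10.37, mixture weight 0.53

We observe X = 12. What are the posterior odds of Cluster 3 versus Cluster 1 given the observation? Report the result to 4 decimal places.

63.1516

The posterior odds equal the prior odds times the likelihood ratio: (π_i/π_j)·(f_i(x)/f_j(x)).
Poisson probabilities:
  p_1 = e^(−4.66)·4.66^12/12! = 0.00207244
  p_2 = e^(−4.75)·4.75^12/12! = 0.0023828
  p_3 = e^(−10.37)·10.37^12/12! = 0.101245
0.0536599 / 0.0008497 ≈ 63.1516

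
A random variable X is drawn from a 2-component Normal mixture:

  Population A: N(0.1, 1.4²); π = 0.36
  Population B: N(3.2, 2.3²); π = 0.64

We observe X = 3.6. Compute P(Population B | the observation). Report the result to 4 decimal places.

0.9604

By Bayes' theorem, P(k | x) = π_k f_k(x) / Σ_j π_j f_j(x).
Component likelihoods at x = 3.6:
  L_A = (1/(1.4·√(2π)))·exp(−(3.6−0.1)²/(2·1.4²)) = 0.284959·exp(-3.12500) = 0.0125202
  L_B = (1/(2.3·√(2π)))·exp(−(3.6−3.2)²/(2·2.3²)) = 0.173453·exp(-0.01512) = 0.17085
Multiply by the mixture weights:
  π_A·L_A = 0.36 × 0.0125202 = 0.00450728
  π_B·L_B = 0.64 × 0.17085 = 0.109344
Denominator: 0.00450728 + 0.109344 = 0.113851
P(Population B | 3.6) = 0.109344 / 0.113851 ≈ 0.9604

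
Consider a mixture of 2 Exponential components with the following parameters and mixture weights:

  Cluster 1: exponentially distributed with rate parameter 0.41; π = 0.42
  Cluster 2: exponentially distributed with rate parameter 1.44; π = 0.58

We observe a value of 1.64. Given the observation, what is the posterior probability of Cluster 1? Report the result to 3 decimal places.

0.528

P(component k | x) = π_k·f_k(x) / marginal(x), where marginal(x) = Σ_j π_j·f_j(x).
Exponential densities:
  p_1 = 0.41·e^(−0.41·1.64) = 0.41·e^(−0.6724) = 0.209298
  p_2 = 1.44·e^(−1.44·1.64) = 1.44·e^(−2.3616) = 0.135748
Unnormalised posteriors:
  π_1·p_1 = 0.42 × 0.209298 = 0.087905
  π_2·p_2 = 0.58 × 0.135748 = 0.0787337
Normaliser: 0.087905 + 0.0787337 = 0.166639
P(Cluster 1 | x) ≈ 0.528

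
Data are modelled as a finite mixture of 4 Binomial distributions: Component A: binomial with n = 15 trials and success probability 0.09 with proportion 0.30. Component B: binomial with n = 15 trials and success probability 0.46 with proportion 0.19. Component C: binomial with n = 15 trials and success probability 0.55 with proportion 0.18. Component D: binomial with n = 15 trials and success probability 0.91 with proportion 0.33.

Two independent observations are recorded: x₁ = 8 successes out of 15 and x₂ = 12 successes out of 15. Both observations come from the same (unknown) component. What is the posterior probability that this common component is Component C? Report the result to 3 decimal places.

0.842

Posterior ∝ prior × likelihood, so P(k | x) ∝ P(Z=k) f_k(x); normalise over all components.
Since both observations come from the same component, the likelihood for component k is f_k(x₁)·f_k(x₂).
  p_A = [1.43146e-05] × [9.6838e-11] = 1.38619e-15
  p_B = [0.17273] × [0.00643112] = 0.00111085
  p_C = [0.201344] × [0.0317688] = 0.00639645
  p_D = [0.000144736] × [0.106964] = 1.54815e-05
Unnormalised posteriors:
  P(Z=A)·p_A = 0.30 × 1.38619e-15 = 4.15858e-16
  P(Z=B)·p_B = 0.19 × 0.00111085 = 0.000211061
  P(Z=C)·p_C = 0.18 × 0.00639645 = 0.00115136
  P(Z=D)·p_D = 0.33 × 1.54815e-05 = 5.10889e-06
Evidence: 4.15858e-16 + 0.000211061 + 0.00115136 + 5.10889e-06 = 0.00136753
Responsibility of Component C: 0.00115136 / 0.00136753 ≈ 0.842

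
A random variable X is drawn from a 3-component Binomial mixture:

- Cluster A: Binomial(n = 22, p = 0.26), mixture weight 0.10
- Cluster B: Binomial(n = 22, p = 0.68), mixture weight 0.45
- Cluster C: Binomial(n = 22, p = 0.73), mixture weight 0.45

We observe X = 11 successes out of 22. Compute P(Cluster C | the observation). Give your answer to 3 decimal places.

Posterior ∝ prior × likelihood, so P(k | x) ∝ π_k f_k(x); normalise over all components.
Evaluate each component's likelihood at the observed value:
  f_A = C(22,11)·0.26^11·0.74^11 = 705432·3.67034e-07·0.0364375 = 0.00943433
  f_B = C(22,11)·0.68^11·0.32^11 = 705432·0.0143747·3.60288e-06 = 0.0365345
  f_C = C(22,11)·0.73^11·0.27^11 = 705432·0.0313727·5.55906e-07 = 0.0123029
Multiply by the mixture weights:
  π_A·f_A = 0.10 × 0.00943433 = 0.000943433
  π_B·f_B = 0.45 × 0.0365345 = 0.0164405
  π_C·f_C = 0.45 × 0.0123029 = 0.00553631
Denominator: 0.000943433 + 0.0164405 + 0.00553631 = 0.0229203
P(Cluster C | 11 successes out of 22) ≈ 0.242

0.242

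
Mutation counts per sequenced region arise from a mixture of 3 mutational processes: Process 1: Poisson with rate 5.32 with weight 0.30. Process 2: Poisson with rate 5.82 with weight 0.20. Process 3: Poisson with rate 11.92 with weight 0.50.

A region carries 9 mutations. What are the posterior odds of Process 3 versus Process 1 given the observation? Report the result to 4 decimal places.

Only the two components matter; the odds are (w_i f_i(x)) / (w_j f_j(x)).
Poisson probabilities:
  L_1 = e^(−5.32)·5.32^9/9! = 0.0460251
  L_2 = e^(−5.82)·5.82^9/9! = 0.0626542
  L_3 = e^(−11.92)·11.92^9/9! = 0.0891114
Posterior odds = (w_3·L_3) / (w_1·L_1) = (0.50·0.0891114) / (0.30·0.0460251) = 0.0445557 / 0.0138075 ≈ 3.2269

3.2269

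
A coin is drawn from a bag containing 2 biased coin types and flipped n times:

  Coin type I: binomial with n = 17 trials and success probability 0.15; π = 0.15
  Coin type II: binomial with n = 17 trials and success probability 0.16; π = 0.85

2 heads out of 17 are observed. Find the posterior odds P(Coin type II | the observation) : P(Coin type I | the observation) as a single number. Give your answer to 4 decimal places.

5.3987

The posterior odds equal the prior odds times the likelihood ratio: (P(Z=i)/P(Z=j))·(f_i(x)/f_j(x)).
Evaluate each component's likelihood at the observed value:
  p_I = 0.267304
  p_II = 0.254664
Posterior odds = (P(Z=II)·p_II) / (P(Z=I)·p_I) = (0.85·0.254664) / (0.15·0.267304) = 0.216465 / 0.0400956 ≈ 5.3987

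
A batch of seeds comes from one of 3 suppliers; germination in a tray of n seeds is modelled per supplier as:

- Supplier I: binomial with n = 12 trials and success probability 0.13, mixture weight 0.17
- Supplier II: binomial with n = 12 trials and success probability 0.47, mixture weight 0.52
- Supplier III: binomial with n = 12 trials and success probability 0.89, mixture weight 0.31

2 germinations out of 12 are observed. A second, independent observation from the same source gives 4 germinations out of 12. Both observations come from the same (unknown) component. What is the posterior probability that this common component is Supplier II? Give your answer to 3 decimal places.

0.477

By Bayes' theorem, P(k | x) = w_k f_k(x) / Σ_j w_j f_j(x).
Since both observations come from the same component, the likelihood for component k is f_k(x₁)·f_k(x₂).
  f_I = [C(12,2)·0.13^2·0.87^10 = 66·0.0169·0.248423 = 0.277091] × [0.0464016] = 0.0128575
  f_II = [C(12,2)·0.47^2·0.53^10 = 66·0.2209·0.00174887 = 0.0254975] × [0.150385] = 0.00383444
  f_III = [C(12,2)·0.89^2·0.11^10 = 66·0.7921·2.59374e-10 = 1.35597e-08] × [6.65743e-06] = 9.02729e-14
Prior × likelihood for each component:
  w_I·f_I = 0.17 × 0.0128575 = 0.00218577
  w_II·f_II = 0.52 × 0.00383444 = 0.00199391
  w_III·f_III = 0.31 × 9.02729e-14 = 2.79846e-14
Normaliser: 0.00218577 + 0.00199391 + 2.79846e-14 = 0.00417968
P(Supplier II | x) ≈ 0.477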